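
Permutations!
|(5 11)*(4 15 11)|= |(4 15 11 5)|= 4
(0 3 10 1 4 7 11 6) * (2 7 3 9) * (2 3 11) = (0 9 3 10 1 4 11 6)(2 7) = [9, 4, 7, 10, 11, 5, 0, 2, 8, 3, 1, 6]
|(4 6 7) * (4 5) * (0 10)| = 4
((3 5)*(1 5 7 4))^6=(1 5 3 7 4)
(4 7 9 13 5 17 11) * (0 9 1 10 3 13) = [9, 10, 2, 13, 7, 17, 6, 1, 8, 0, 3, 4, 12, 5, 14, 15, 16, 11] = (0 9)(1 10 3 13 5 17 11 4 7)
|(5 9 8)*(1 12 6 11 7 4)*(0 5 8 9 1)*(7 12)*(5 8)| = 6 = |(0 8 5 1 7 4)(6 11 12)|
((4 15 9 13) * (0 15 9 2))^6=((0 15 2)(4 9 13))^6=(15)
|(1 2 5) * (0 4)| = 6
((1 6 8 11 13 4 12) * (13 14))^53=(1 13 8 12 14 6 4 11)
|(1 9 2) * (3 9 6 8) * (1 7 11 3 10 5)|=5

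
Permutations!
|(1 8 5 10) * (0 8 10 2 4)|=10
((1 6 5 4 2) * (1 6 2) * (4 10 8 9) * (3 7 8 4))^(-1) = ((1 2 6 5 10 4)(3 7 8 9))^(-1) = (1 4 10 5 6 2)(3 9 8 7)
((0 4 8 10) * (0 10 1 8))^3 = ((10)(0 4)(1 8))^3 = (10)(0 4)(1 8)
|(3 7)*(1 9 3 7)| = 3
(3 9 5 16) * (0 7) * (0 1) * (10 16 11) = (0 7 1)(3 9 5 11 10 16) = [7, 0, 2, 9, 4, 11, 6, 1, 8, 5, 16, 10, 12, 13, 14, 15, 3]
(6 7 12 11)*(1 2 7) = (1 2 7 12 11 6) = [0, 2, 7, 3, 4, 5, 1, 12, 8, 9, 10, 6, 11]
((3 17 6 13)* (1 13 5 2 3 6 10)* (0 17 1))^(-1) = ((0 17 10)(1 13 6 5 2 3))^(-1) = (0 10 17)(1 3 2 5 6 13)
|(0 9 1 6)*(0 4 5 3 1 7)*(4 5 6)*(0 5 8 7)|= 14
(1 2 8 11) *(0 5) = (0 5)(1 2 8 11) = [5, 2, 8, 3, 4, 0, 6, 7, 11, 9, 10, 1]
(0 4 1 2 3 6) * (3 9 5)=(0 4 1 2 9 5 3 6)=[4, 2, 9, 6, 1, 3, 0, 7, 8, 5]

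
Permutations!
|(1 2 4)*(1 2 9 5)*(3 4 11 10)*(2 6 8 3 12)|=12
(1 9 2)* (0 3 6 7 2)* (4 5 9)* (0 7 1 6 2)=(0 3 2 6 1 4 5 9 7)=[3, 4, 6, 2, 5, 9, 1, 0, 8, 7]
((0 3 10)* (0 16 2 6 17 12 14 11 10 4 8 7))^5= (2 11 17 16 14 6 10 12)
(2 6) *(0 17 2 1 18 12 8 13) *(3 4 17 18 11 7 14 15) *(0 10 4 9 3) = [18, 11, 6, 9, 17, 5, 1, 14, 13, 3, 4, 7, 8, 10, 15, 0, 16, 2, 12] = (0 18 12 8 13 10 4 17 2 6 1 11 7 14 15)(3 9)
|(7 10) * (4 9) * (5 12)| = 2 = |(4 9)(5 12)(7 10)|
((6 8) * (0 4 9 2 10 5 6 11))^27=(11)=((0 4 9 2 10 5 6 8 11))^27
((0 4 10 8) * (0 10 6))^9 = ((0 4 6)(8 10))^9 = (8 10)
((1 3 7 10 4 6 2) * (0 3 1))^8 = ((0 3 7 10 4 6 2))^8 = (0 3 7 10 4 6 2)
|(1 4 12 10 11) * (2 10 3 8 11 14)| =|(1 4 12 3 8 11)(2 10 14)| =6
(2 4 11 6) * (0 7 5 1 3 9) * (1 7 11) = (0 11 6 2 4 1 3 9)(5 7) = [11, 3, 4, 9, 1, 7, 2, 5, 8, 0, 10, 6]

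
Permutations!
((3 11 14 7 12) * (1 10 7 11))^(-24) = (14)(1 10 7 12 3)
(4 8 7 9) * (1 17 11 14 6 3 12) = [0, 17, 2, 12, 8, 5, 3, 9, 7, 4, 10, 14, 1, 13, 6, 15, 16, 11] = (1 17 11 14 6 3 12)(4 8 7 9)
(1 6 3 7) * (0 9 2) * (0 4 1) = (0 9 2 4 1 6 3 7) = [9, 6, 4, 7, 1, 5, 3, 0, 8, 2]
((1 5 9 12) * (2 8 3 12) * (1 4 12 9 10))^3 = (2 9 3 8)(4 12)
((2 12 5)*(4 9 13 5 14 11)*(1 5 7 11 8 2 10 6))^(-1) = ((1 5 10 6)(2 12 14 8)(4 9 13 7 11))^(-1) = (1 6 10 5)(2 8 14 12)(4 11 7 13 9)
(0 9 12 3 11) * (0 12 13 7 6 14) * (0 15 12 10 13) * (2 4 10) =(0 9)(2 4 10 13 7 6 14 15 12 3 11) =[9, 1, 4, 11, 10, 5, 14, 6, 8, 0, 13, 2, 3, 7, 15, 12]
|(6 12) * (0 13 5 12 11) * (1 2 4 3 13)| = |(0 1 2 4 3 13 5 12 6 11)| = 10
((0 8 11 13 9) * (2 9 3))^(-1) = (0 9 2 3 13 11 8)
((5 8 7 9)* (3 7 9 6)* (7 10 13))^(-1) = (3 6 7 13 10)(5 9 8)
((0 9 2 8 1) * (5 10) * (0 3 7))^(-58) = (10)(0 3 8 9 7 1 2)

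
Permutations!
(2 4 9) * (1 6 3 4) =[0, 6, 1, 4, 9, 5, 3, 7, 8, 2] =(1 6 3 4 9 2)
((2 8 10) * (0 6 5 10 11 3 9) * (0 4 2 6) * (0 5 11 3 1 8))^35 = (0 10 11 8 9 2 5 6 1 3 4)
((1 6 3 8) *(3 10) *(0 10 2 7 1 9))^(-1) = (0 9 8 3 10)(1 7 2 6)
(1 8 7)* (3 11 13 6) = (1 8 7)(3 11 13 6) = [0, 8, 2, 11, 4, 5, 3, 1, 7, 9, 10, 13, 12, 6]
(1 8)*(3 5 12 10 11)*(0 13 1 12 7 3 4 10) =(0 13 1 8 12)(3 5 7)(4 10 11) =[13, 8, 2, 5, 10, 7, 6, 3, 12, 9, 11, 4, 0, 1]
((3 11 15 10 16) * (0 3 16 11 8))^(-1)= ((16)(0 3 8)(10 11 15))^(-1)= (16)(0 8 3)(10 15 11)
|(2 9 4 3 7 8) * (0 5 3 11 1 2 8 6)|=|(0 5 3 7 6)(1 2 9 4 11)|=5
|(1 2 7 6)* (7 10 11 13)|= |(1 2 10 11 13 7 6)|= 7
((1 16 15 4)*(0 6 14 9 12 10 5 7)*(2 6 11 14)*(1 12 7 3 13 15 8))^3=((0 11 14 9 7)(1 16 8)(2 6)(3 13 15 4 12 10 5))^3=(16)(0 9 11 7 14)(2 6)(3 4 5 15 10 13 12)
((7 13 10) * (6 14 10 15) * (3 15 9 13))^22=((3 15 6 14 10 7)(9 13))^22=(3 10 6)(7 14 15)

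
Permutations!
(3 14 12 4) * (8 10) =(3 14 12 4)(8 10) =[0, 1, 2, 14, 3, 5, 6, 7, 10, 9, 8, 11, 4, 13, 12]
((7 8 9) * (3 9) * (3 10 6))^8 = (3 7 10)(6 9 8)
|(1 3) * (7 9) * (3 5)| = 6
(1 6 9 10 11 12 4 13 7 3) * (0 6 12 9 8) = (0 6 8)(1 12 4 13 7 3)(9 10 11) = [6, 12, 2, 1, 13, 5, 8, 3, 0, 10, 11, 9, 4, 7]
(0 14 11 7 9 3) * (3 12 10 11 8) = (0 14 8 3)(7 9 12 10 11) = [14, 1, 2, 0, 4, 5, 6, 9, 3, 12, 11, 7, 10, 13, 8]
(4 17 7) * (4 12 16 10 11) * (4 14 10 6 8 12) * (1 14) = (1 14 10 11)(4 17 7)(6 8 12 16) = [0, 14, 2, 3, 17, 5, 8, 4, 12, 9, 11, 1, 16, 13, 10, 15, 6, 7]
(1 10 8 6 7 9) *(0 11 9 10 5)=[11, 5, 2, 3, 4, 0, 7, 10, 6, 1, 8, 9]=(0 11 9 1 5)(6 7 10 8)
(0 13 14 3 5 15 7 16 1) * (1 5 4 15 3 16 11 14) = (0 13 1)(3 4 15 7 11 14 16 5) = [13, 0, 2, 4, 15, 3, 6, 11, 8, 9, 10, 14, 12, 1, 16, 7, 5]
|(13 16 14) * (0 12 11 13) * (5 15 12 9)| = |(0 9 5 15 12 11 13 16 14)| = 9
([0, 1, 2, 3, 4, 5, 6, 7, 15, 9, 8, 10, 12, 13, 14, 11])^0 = [0, 1, 2, 3, 4, 5, 6, 7, 8, 9, 10, 11, 12, 13, 14, 15]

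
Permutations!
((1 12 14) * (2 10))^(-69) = (14)(2 10)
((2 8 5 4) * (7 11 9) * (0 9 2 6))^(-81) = (11)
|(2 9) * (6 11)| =|(2 9)(6 11)| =2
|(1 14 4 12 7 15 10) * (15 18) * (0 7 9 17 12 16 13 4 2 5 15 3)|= |(0 7 18 3)(1 14 2 5 15 10)(4 16 13)(9 17 12)|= 12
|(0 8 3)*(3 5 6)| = 5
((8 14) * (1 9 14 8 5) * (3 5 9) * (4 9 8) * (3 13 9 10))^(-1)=((1 13 9 14 8 4 10 3 5))^(-1)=(1 5 3 10 4 8 14 9 13)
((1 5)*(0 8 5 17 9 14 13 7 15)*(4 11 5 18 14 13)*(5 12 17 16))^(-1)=((0 8 18 14 4 11 12 17 9 13 7 15)(1 16 5))^(-1)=(0 15 7 13 9 17 12 11 4 14 18 8)(1 5 16)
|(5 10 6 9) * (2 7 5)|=|(2 7 5 10 6 9)|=6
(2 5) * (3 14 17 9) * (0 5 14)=(0 5 2 14 17 9 3)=[5, 1, 14, 0, 4, 2, 6, 7, 8, 3, 10, 11, 12, 13, 17, 15, 16, 9]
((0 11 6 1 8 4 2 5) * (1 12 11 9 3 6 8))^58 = (0 2 8 12 3)(4 11 6 9 5)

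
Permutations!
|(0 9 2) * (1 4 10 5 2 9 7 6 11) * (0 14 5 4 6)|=|(0 7)(1 6 11)(2 14 5)(4 10)|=6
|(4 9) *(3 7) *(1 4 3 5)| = 6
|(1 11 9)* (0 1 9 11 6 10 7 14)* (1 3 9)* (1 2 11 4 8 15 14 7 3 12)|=13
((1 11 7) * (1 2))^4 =(11)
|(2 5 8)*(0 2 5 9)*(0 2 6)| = 2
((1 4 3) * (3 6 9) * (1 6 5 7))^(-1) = (1 7 5 4)(3 9 6)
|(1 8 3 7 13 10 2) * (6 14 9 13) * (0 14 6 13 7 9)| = 8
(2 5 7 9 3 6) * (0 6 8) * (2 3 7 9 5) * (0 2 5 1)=(0 6 3 8 2 5 9 7 1)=[6, 0, 5, 8, 4, 9, 3, 1, 2, 7]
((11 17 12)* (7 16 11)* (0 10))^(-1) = (0 10)(7 12 17 11 16) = ((0 10)(7 16 11 17 12))^(-1)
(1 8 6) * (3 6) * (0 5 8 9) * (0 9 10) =(0 5 8 3 6 1 10) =[5, 10, 2, 6, 4, 8, 1, 7, 3, 9, 0]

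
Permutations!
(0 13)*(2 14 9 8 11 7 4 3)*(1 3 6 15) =(0 13)(1 3 2 14 9 8 11 7 4 6 15) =[13, 3, 14, 2, 6, 5, 15, 4, 11, 8, 10, 7, 12, 0, 9, 1]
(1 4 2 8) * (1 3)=(1 4 2 8 3)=[0, 4, 8, 1, 2, 5, 6, 7, 3]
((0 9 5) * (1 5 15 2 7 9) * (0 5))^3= (0 1)(2 15 9 7)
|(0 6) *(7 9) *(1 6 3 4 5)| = 6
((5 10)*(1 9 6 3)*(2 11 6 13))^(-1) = (1 3 6 11 2 13 9)(5 10)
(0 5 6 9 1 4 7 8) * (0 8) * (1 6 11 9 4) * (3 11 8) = (0 5 8 3 11 9 6 4 7) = [5, 1, 2, 11, 7, 8, 4, 0, 3, 6, 10, 9]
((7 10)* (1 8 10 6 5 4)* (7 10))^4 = (10)(1 5 7)(4 6 8)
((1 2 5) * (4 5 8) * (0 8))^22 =((0 8 4 5 1 2))^22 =(0 1 4)(2 5 8)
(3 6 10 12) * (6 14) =(3 14 6 10 12) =[0, 1, 2, 14, 4, 5, 10, 7, 8, 9, 12, 11, 3, 13, 6]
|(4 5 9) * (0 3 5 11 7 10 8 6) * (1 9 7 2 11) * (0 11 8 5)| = 12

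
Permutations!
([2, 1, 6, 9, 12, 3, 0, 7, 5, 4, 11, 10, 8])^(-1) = (0 6 2)(3 5 8 12 4 9)(10 11)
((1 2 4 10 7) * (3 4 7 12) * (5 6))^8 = (12)(1 7 2)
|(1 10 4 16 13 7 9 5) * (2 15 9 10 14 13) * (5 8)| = |(1 14 13 7 10 4 16 2 15 9 8 5)| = 12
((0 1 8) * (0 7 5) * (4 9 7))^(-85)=(0 5 7 9 4 8 1)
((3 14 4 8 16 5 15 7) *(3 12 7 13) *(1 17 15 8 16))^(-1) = ((1 17 15 13 3 14 4 16 5 8)(7 12))^(-1) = (1 8 5 16 4 14 3 13 15 17)(7 12)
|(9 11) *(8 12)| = |(8 12)(9 11)| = 2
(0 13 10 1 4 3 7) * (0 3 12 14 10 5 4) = (0 13 5 4 12 14 10 1)(3 7) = [13, 0, 2, 7, 12, 4, 6, 3, 8, 9, 1, 11, 14, 5, 10]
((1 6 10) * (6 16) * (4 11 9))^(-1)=((1 16 6 10)(4 11 9))^(-1)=(1 10 6 16)(4 9 11)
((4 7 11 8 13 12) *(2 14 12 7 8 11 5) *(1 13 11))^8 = (1 8 12 2 7)(4 14 5 13 11)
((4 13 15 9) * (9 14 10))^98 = (4 15 10)(9 13 14)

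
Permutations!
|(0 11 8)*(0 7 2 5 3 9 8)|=|(0 11)(2 5 3 9 8 7)|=6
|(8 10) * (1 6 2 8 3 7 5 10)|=|(1 6 2 8)(3 7 5 10)|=4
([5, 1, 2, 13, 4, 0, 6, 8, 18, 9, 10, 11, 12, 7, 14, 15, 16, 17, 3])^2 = (3 7 18 13 8)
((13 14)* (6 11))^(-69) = (6 11)(13 14)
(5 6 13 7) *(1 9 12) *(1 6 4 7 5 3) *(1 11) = (1 9 12 6 13 5 4 7 3 11) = [0, 9, 2, 11, 7, 4, 13, 3, 8, 12, 10, 1, 6, 5]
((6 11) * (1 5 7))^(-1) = (1 7 5)(6 11)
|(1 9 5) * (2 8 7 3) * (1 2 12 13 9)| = 8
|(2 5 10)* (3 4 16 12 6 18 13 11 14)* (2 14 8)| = 13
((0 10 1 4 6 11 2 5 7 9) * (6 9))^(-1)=(0 9 4 1 10)(2 11 6 7 5)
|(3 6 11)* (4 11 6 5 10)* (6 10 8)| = 7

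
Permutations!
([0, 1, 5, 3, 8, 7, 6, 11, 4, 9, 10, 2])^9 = (2 5 7 11)(4 8)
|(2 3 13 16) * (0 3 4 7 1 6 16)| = |(0 3 13)(1 6 16 2 4 7)| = 6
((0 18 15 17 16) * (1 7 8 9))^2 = (0 15 16 18 17)(1 8)(7 9)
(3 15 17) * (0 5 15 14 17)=(0 5 15)(3 14 17)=[5, 1, 2, 14, 4, 15, 6, 7, 8, 9, 10, 11, 12, 13, 17, 0, 16, 3]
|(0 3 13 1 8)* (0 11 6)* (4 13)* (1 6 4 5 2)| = 10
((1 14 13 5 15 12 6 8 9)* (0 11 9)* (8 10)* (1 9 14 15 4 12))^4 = (15)(0 5 10 14 12)(4 8 13 6 11)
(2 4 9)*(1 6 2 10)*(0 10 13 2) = [10, 6, 4, 3, 9, 5, 0, 7, 8, 13, 1, 11, 12, 2] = (0 10 1 6)(2 4 9 13)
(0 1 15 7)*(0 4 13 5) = (0 1 15 7 4 13 5) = [1, 15, 2, 3, 13, 0, 6, 4, 8, 9, 10, 11, 12, 5, 14, 7]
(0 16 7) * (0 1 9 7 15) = (0 16 15)(1 9 7) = [16, 9, 2, 3, 4, 5, 6, 1, 8, 7, 10, 11, 12, 13, 14, 0, 15]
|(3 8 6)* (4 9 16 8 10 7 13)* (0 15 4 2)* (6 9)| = |(0 15 4 6 3 10 7 13 2)(8 9 16)| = 9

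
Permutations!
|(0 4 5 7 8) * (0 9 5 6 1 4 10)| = 12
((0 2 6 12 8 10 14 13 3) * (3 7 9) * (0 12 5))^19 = (0 5 6 2)(3 10 7 12 14 9 8 13)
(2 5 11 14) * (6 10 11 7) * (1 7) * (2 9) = (1 7 6 10 11 14 9 2 5) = [0, 7, 5, 3, 4, 1, 10, 6, 8, 2, 11, 14, 12, 13, 9]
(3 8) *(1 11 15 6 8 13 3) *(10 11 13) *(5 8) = (1 13 3 10 11 15 6 5 8) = [0, 13, 2, 10, 4, 8, 5, 7, 1, 9, 11, 15, 12, 3, 14, 6]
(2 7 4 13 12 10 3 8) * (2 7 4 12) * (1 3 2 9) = [0, 3, 4, 8, 13, 5, 6, 12, 7, 1, 2, 11, 10, 9] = (1 3 8 7 12 10 2 4 13 9)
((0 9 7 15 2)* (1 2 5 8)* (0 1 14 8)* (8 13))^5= (15)(1 2)(8 13 14)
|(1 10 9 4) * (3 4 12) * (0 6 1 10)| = 15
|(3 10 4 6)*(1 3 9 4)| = |(1 3 10)(4 6 9)| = 3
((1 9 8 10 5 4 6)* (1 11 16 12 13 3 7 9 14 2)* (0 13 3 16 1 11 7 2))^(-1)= (0 14 1 11 2 3 12 16 13)(4 5 10 8 9 7 6)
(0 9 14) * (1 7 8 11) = (0 9 14)(1 7 8 11) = [9, 7, 2, 3, 4, 5, 6, 8, 11, 14, 10, 1, 12, 13, 0]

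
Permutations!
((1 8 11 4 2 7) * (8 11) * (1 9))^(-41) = (1 11 4 2 7 9)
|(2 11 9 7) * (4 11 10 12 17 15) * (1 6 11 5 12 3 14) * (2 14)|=|(1 6 11 9 7 14)(2 10 3)(4 5 12 17 15)|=30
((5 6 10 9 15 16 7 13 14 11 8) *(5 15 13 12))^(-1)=(5 12 7 16 15 8 11 14 13 9 10 6)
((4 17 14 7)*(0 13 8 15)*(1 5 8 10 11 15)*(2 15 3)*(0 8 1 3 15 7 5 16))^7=(0 2 16 3 1 8 5 15 14 11 17 10 4 13 7)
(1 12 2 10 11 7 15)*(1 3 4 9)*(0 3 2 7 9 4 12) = (0 3 12 7 15 2 10 11 9 1) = [3, 0, 10, 12, 4, 5, 6, 15, 8, 1, 11, 9, 7, 13, 14, 2]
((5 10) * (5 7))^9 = (10)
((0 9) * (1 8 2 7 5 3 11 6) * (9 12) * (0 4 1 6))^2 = (0 9 1 2 5 11 12 4 8 7 3) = ((0 12 9 4 1 8 2 7 5 3 11))^2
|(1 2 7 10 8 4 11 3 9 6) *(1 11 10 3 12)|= 24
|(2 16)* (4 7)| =2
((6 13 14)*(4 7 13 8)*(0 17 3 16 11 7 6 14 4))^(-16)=(0 11 6 3 13)(4 17 7 8 16)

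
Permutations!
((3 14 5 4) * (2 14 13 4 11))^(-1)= (2 11 5 14)(3 4 13)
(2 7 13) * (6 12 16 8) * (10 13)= (2 7 10 13)(6 12 16 8)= [0, 1, 7, 3, 4, 5, 12, 10, 6, 9, 13, 11, 16, 2, 14, 15, 8]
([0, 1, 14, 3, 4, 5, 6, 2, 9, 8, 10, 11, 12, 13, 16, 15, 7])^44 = (16)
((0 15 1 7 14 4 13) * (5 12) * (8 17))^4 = (17)(0 14 15 4 1 13 7)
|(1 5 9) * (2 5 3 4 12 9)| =10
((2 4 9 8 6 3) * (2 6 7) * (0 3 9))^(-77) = (0 9 2 3 8 4 6 7)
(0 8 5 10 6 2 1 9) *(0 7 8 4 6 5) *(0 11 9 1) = (0 4 6 2)(5 10)(7 8 11 9) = [4, 1, 0, 3, 6, 10, 2, 8, 11, 7, 5, 9]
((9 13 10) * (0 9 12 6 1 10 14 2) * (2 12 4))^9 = ((0 9 13 14 12 6 1 10 4 2))^9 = (0 2 4 10 1 6 12 14 13 9)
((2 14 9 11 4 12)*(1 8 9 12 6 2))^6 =((1 8 9 11 4 6 2 14 12))^6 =(1 2 11)(4 8 14)(6 9 12)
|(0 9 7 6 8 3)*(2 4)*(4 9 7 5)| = |(0 7 6 8 3)(2 9 5 4)| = 20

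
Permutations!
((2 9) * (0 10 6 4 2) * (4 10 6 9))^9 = ((0 6 10 9)(2 4))^9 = (0 6 10 9)(2 4)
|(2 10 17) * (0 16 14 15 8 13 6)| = |(0 16 14 15 8 13 6)(2 10 17)| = 21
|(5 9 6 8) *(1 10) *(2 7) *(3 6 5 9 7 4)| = |(1 10)(2 4 3 6 8 9 5 7)| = 8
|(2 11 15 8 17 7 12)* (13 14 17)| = 9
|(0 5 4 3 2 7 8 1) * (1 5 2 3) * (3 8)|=8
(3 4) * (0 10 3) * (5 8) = (0 10 3 4)(5 8) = [10, 1, 2, 4, 0, 8, 6, 7, 5, 9, 3]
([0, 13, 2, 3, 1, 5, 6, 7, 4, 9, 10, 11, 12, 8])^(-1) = [0, 4, 2, 3, 8, 5, 6, 7, 13, 9, 10, 11, 12, 1]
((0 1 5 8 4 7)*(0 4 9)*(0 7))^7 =(9)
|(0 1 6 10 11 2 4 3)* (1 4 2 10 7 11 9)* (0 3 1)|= |(0 4 1 6 7 11 10 9)|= 8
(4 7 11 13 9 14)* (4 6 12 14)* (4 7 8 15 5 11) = (4 8 15 5 11 13 9 7)(6 12 14) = [0, 1, 2, 3, 8, 11, 12, 4, 15, 7, 10, 13, 14, 9, 6, 5]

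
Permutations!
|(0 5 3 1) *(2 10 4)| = 12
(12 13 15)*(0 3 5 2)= (0 3 5 2)(12 13 15)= [3, 1, 0, 5, 4, 2, 6, 7, 8, 9, 10, 11, 13, 15, 14, 12]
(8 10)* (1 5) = [0, 5, 2, 3, 4, 1, 6, 7, 10, 9, 8] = (1 5)(8 10)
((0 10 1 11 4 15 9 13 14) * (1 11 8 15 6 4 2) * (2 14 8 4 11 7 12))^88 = ((0 10 7 12 2 1 4 6 11 14)(8 15 9 13))^88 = (15)(0 11 4 2 7)(1 12 10 14 6)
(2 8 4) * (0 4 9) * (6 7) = [4, 1, 8, 3, 2, 5, 7, 6, 9, 0] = (0 4 2 8 9)(6 7)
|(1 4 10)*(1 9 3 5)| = 6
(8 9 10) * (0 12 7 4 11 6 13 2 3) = (0 12 7 4 11 6 13 2 3)(8 9 10) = [12, 1, 3, 0, 11, 5, 13, 4, 9, 10, 8, 6, 7, 2]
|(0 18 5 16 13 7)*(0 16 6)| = 12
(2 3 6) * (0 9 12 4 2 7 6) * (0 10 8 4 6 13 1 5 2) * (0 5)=(0 9 12 6 7 13 1)(2 3 10 8 4 5)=[9, 0, 3, 10, 5, 2, 7, 13, 4, 12, 8, 11, 6, 1]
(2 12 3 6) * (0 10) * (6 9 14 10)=(0 6 2 12 3 9 14 10)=[6, 1, 12, 9, 4, 5, 2, 7, 8, 14, 0, 11, 3, 13, 10]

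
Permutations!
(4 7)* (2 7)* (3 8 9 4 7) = [0, 1, 3, 8, 2, 5, 6, 7, 9, 4] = (2 3 8 9 4)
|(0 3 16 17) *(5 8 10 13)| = 4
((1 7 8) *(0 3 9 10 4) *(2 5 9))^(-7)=(10)(1 8 7)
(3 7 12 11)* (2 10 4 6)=(2 10 4 6)(3 7 12 11)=[0, 1, 10, 7, 6, 5, 2, 12, 8, 9, 4, 3, 11]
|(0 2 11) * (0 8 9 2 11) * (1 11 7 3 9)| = |(0 7 3 9 2)(1 11 8)| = 15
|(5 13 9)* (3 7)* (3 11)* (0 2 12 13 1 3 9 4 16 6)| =|(0 2 12 13 4 16 6)(1 3 7 11 9 5)| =42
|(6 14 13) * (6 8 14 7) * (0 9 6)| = 12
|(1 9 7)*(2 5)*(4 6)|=6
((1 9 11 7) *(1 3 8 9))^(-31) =(3 7 11 9 8)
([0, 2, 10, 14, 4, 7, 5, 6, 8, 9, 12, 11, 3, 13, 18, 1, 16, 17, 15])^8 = [0, 1, 2, 3, 4, 6, 7, 5, 8, 9, 10, 11, 12, 13, 14, 15, 16, 17, 18]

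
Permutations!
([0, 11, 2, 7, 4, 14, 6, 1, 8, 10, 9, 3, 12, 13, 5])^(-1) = (1 7 3 11)(5 14)(9 10)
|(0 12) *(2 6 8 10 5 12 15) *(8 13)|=9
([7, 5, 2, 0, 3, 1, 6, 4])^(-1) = [3, 5, 2, 4, 7, 1, 6, 0]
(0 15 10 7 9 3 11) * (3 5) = (0 15 10 7 9 5 3 11) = [15, 1, 2, 11, 4, 3, 6, 9, 8, 5, 7, 0, 12, 13, 14, 10]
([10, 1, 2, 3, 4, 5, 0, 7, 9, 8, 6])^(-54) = (10)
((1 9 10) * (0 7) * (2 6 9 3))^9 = (0 7)(1 6)(2 10)(3 9)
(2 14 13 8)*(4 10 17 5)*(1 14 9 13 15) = (1 14 15)(2 9 13 8)(4 10 17 5) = [0, 14, 9, 3, 10, 4, 6, 7, 2, 13, 17, 11, 12, 8, 15, 1, 16, 5]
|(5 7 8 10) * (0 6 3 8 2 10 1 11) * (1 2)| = 10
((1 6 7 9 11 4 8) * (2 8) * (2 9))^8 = ((1 6 7 2 8)(4 9 11))^8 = (1 2 6 8 7)(4 11 9)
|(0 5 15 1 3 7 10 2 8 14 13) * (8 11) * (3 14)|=6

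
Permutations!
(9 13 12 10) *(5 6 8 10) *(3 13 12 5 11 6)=(3 13 5)(6 8 10 9 12 11)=[0, 1, 2, 13, 4, 3, 8, 7, 10, 12, 9, 6, 11, 5]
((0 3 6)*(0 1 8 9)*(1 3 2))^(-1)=(0 9 8 1 2)(3 6)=((0 2 1 8 9)(3 6))^(-1)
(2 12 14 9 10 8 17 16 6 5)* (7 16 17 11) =(17)(2 12 14 9 10 8 11 7 16 6 5) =[0, 1, 12, 3, 4, 2, 5, 16, 11, 10, 8, 7, 14, 13, 9, 15, 6, 17]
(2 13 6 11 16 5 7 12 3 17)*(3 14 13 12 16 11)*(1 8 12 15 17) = [0, 8, 15, 1, 4, 7, 3, 16, 12, 9, 10, 11, 14, 6, 13, 17, 5, 2] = (1 8 12 14 13 6 3)(2 15 17)(5 7 16)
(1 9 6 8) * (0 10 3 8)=(0 10 3 8 1 9 6)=[10, 9, 2, 8, 4, 5, 0, 7, 1, 6, 3]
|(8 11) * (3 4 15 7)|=|(3 4 15 7)(8 11)|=4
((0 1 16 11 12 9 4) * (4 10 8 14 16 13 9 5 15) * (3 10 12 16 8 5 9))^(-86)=((0 1 13 3 10 5 15 4)(8 14)(9 12)(11 16))^(-86)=(16)(0 13 10 15)(1 3 5 4)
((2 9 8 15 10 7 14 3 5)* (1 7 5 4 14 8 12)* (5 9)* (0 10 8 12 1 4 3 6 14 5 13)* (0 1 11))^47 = ((0 10 9 11)(1 7 12 4 5 2 13)(6 14)(8 15))^47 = (0 11 9 10)(1 2 4 7 13 5 12)(6 14)(8 15)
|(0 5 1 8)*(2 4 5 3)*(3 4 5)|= 7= |(0 4 3 2 5 1 8)|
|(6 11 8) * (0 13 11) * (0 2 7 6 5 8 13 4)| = |(0 4)(2 7 6)(5 8)(11 13)| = 6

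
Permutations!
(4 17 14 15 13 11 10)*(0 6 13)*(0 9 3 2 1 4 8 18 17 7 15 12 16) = (0 6 13 11 10 8 18 17 14 12 16)(1 4 7 15 9 3 2) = [6, 4, 1, 2, 7, 5, 13, 15, 18, 3, 8, 10, 16, 11, 12, 9, 0, 14, 17]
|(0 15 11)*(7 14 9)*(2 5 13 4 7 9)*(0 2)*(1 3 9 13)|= 12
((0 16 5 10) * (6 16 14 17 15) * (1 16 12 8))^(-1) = ((0 14 17 15 6 12 8 1 16 5 10))^(-1) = (0 10 5 16 1 8 12 6 15 17 14)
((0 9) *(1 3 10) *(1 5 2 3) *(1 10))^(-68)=((0 9)(1 10 5 2 3))^(-68)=(1 5 3 10 2)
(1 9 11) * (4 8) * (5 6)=(1 9 11)(4 8)(5 6)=[0, 9, 2, 3, 8, 6, 5, 7, 4, 11, 10, 1]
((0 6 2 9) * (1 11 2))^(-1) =((0 6 1 11 2 9))^(-1) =(0 9 2 11 1 6)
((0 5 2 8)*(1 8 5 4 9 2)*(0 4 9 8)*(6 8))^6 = ((0 9 2 5 1)(4 6 8))^6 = (0 9 2 5 1)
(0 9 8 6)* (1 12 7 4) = [9, 12, 2, 3, 1, 5, 0, 4, 6, 8, 10, 11, 7] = (0 9 8 6)(1 12 7 4)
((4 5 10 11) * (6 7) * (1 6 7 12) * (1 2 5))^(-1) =(1 4 11 10 5 2 12 6)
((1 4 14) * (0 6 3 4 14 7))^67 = ((0 6 3 4 7)(1 14))^67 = (0 3 7 6 4)(1 14)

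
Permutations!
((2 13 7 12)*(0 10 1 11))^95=(0 11 1 10)(2 12 7 13)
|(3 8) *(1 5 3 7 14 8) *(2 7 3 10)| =8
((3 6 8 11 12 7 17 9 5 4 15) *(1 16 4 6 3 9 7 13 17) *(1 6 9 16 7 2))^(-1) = ((1 7 6 8 11 12 13 17 2)(4 15 16)(5 9))^(-1) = (1 2 17 13 12 11 8 6 7)(4 16 15)(5 9)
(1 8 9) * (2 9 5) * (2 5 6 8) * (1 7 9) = (1 2)(6 8)(7 9) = [0, 2, 1, 3, 4, 5, 8, 9, 6, 7]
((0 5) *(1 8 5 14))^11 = ((0 14 1 8 5))^11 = (0 14 1 8 5)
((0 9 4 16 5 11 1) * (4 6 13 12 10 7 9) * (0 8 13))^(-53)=(0 6 9 7 10 12 13 8 1 11 5 16 4)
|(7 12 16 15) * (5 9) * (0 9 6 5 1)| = |(0 9 1)(5 6)(7 12 16 15)| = 12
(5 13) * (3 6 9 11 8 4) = (3 6 9 11 8 4)(5 13) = [0, 1, 2, 6, 3, 13, 9, 7, 4, 11, 10, 8, 12, 5]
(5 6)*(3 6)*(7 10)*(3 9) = [0, 1, 2, 6, 4, 9, 5, 10, 8, 3, 7] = (3 6 5 9)(7 10)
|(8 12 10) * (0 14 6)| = |(0 14 6)(8 12 10)| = 3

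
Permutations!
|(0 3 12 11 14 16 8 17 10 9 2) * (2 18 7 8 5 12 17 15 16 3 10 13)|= 16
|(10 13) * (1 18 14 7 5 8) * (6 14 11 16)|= |(1 18 11 16 6 14 7 5 8)(10 13)|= 18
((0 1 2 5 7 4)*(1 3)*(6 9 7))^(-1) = ((0 3 1 2 5 6 9 7 4))^(-1) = (0 4 7 9 6 5 2 1 3)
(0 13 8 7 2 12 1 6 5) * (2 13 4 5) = (0 4 5)(1 6 2 12)(7 13 8) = [4, 6, 12, 3, 5, 0, 2, 13, 7, 9, 10, 11, 1, 8]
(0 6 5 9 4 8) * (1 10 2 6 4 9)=[4, 10, 6, 3, 8, 1, 5, 7, 0, 9, 2]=(0 4 8)(1 10 2 6 5)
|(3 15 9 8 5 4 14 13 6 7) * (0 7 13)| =18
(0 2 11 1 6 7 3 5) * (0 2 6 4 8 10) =[6, 4, 11, 5, 8, 2, 7, 3, 10, 9, 0, 1] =(0 6 7 3 5 2 11 1 4 8 10)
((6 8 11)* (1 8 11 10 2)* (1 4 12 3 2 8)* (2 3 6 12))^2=(6 12 11)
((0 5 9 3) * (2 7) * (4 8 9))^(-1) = (0 3 9 8 4 5)(2 7)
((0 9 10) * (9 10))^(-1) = ((0 10))^(-1) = (0 10)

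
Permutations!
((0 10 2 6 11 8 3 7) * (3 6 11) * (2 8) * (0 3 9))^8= ((0 10 8 6 9)(2 11)(3 7))^8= (11)(0 6 10 9 8)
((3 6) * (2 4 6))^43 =(2 3 6 4)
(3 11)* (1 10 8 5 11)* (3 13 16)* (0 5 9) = (0 5 11 13 16 3 1 10 8 9) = [5, 10, 2, 1, 4, 11, 6, 7, 9, 0, 8, 13, 12, 16, 14, 15, 3]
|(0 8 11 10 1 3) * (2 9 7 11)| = 9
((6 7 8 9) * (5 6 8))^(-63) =(8 9)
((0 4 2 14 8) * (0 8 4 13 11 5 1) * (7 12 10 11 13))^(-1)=((0 7 12 10 11 5 1)(2 14 4))^(-1)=(0 1 5 11 10 12 7)(2 4 14)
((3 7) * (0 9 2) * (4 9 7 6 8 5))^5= (0 5 7 4 3 9 6 2 8)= ((0 7 3 6 8 5 4 9 2))^5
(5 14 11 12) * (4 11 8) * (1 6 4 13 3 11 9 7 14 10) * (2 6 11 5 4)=(1 11 12 4 9 7 14 8 13 3 5 10)(2 6)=[0, 11, 6, 5, 9, 10, 2, 14, 13, 7, 1, 12, 4, 3, 8]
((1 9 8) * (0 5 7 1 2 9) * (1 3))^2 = ((0 5 7 3 1)(2 9 8))^2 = (0 7 1 5 3)(2 8 9)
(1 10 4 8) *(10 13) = (1 13 10 4 8) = [0, 13, 2, 3, 8, 5, 6, 7, 1, 9, 4, 11, 12, 10]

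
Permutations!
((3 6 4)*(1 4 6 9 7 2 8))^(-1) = (1 8 2 7 9 3 4)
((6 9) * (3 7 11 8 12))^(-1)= (3 12 8 11 7)(6 9)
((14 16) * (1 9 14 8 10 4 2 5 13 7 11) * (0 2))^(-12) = (0 2 5 13 7 11 1 9 14 16 8 10 4)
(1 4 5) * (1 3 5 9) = (1 4 9)(3 5) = [0, 4, 2, 5, 9, 3, 6, 7, 8, 1]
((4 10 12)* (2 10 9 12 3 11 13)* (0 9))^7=((0 9 12 4)(2 10 3 11 13))^7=(0 4 12 9)(2 3 13 10 11)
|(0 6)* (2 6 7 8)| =|(0 7 8 2 6)| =5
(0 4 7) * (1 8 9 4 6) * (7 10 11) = (0 6 1 8 9 4 10 11 7) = [6, 8, 2, 3, 10, 5, 1, 0, 9, 4, 11, 7]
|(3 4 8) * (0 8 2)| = 5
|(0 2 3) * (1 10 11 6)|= |(0 2 3)(1 10 11 6)|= 12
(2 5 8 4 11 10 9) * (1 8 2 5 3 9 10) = (1 8 4 11)(2 3 9 5) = [0, 8, 3, 9, 11, 2, 6, 7, 4, 5, 10, 1]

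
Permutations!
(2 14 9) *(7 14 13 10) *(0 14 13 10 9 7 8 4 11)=(0 14 7 13 9 2 10 8 4 11)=[14, 1, 10, 3, 11, 5, 6, 13, 4, 2, 8, 0, 12, 9, 7]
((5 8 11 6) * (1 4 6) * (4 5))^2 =((1 5 8 11)(4 6))^2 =(1 8)(5 11)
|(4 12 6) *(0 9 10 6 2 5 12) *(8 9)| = |(0 8 9 10 6 4)(2 5 12)| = 6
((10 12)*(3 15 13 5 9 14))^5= (3 14 9 5 13 15)(10 12)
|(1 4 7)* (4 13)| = 4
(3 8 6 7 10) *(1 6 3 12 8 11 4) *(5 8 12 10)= [0, 6, 2, 11, 1, 8, 7, 5, 3, 9, 10, 4, 12]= (12)(1 6 7 5 8 3 11 4)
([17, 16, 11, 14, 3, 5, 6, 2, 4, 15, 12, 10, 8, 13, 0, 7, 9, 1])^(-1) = (0 14 3 4 8 12 10 11 2 7 15 9 16 1 17)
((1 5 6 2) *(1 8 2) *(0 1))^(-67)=((0 1 5 6)(2 8))^(-67)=(0 1 5 6)(2 8)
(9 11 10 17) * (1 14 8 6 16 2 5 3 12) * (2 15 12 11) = [0, 14, 5, 11, 4, 3, 16, 7, 6, 2, 17, 10, 1, 13, 8, 12, 15, 9] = (1 14 8 6 16 15 12)(2 5 3 11 10 17 9)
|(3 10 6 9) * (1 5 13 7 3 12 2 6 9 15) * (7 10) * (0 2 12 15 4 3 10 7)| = |(0 2 6 4 3)(1 5 13 7 10 9 15)| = 35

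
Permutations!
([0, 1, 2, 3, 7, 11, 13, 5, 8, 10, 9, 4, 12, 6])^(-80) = [0, 1, 2, 3, 4, 5, 6, 7, 8, 9, 10, 11, 12, 13]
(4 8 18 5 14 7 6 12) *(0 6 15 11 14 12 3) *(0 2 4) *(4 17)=(0 6 3 2 17 4 8 18 5 12)(7 15 11 14)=[6, 1, 17, 2, 8, 12, 3, 15, 18, 9, 10, 14, 0, 13, 7, 11, 16, 4, 5]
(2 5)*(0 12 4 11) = (0 12 4 11)(2 5) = [12, 1, 5, 3, 11, 2, 6, 7, 8, 9, 10, 0, 4]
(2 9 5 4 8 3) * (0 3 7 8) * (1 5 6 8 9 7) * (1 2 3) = (0 1 5 4)(2 7 9 6 8) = [1, 5, 7, 3, 0, 4, 8, 9, 2, 6]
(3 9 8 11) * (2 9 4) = (2 9 8 11 3 4) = [0, 1, 9, 4, 2, 5, 6, 7, 11, 8, 10, 3]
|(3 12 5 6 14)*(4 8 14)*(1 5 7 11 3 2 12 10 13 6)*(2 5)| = 13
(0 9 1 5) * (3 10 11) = [9, 5, 2, 10, 4, 0, 6, 7, 8, 1, 11, 3] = (0 9 1 5)(3 10 11)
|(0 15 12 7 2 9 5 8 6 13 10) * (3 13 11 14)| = 14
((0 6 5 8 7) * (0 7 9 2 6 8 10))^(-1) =(0 10 5 6 2 9 8)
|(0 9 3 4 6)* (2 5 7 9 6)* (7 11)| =|(0 6)(2 5 11 7 9 3 4)| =14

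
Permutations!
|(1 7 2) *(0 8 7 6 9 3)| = 8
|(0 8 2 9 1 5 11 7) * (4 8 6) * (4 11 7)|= |(0 6 11 4 8 2 9 1 5 7)|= 10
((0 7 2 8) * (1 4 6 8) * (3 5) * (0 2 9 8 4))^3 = (0 8)(1 9)(2 7)(3 5)(4 6)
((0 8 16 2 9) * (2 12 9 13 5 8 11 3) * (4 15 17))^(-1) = ((0 11 3 2 13 5 8 16 12 9)(4 15 17))^(-1) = (0 9 12 16 8 5 13 2 3 11)(4 17 15)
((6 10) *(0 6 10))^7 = (10)(0 6)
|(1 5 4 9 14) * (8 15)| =10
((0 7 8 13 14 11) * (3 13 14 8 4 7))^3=((0 3 13 8 14 11)(4 7))^3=(0 8)(3 14)(4 7)(11 13)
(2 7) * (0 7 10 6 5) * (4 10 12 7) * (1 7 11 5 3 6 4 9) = (0 9 1 7 2 12 11 5)(3 6)(4 10) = [9, 7, 12, 6, 10, 0, 3, 2, 8, 1, 4, 5, 11]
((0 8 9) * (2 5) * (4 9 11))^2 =(0 11 9 8 4)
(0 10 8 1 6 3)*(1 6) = (0 10 8 6 3) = [10, 1, 2, 0, 4, 5, 3, 7, 6, 9, 8]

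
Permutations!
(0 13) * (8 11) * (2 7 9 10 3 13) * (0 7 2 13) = (0 13 7 9 10 3)(8 11) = [13, 1, 2, 0, 4, 5, 6, 9, 11, 10, 3, 8, 12, 7]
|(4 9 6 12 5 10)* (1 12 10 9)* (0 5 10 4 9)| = |(0 5)(1 12 10 9 6 4)| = 6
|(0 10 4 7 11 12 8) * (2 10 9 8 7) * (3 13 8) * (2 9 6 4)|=|(0 6 4 9 3 13 8)(2 10)(7 11 12)|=42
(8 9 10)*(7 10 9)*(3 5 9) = [0, 1, 2, 5, 4, 9, 6, 10, 7, 3, 8] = (3 5 9)(7 10 8)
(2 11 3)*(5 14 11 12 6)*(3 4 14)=(2 12 6 5 3)(4 14 11)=[0, 1, 12, 2, 14, 3, 5, 7, 8, 9, 10, 4, 6, 13, 11]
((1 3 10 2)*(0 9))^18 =(1 10)(2 3)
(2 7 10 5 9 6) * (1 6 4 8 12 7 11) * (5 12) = (1 6 2 11)(4 8 5 9)(7 10 12) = [0, 6, 11, 3, 8, 9, 2, 10, 5, 4, 12, 1, 7]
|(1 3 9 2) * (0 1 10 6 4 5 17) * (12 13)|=10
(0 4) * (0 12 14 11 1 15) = (0 4 12 14 11 1 15) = [4, 15, 2, 3, 12, 5, 6, 7, 8, 9, 10, 1, 14, 13, 11, 0]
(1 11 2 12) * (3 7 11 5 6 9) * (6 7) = [0, 5, 12, 6, 4, 7, 9, 11, 8, 3, 10, 2, 1] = (1 5 7 11 2 12)(3 6 9)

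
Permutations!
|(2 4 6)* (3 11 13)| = |(2 4 6)(3 11 13)| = 3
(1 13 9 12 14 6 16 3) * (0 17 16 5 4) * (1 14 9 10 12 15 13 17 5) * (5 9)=(0 9 15 13 10 12 5 4)(1 17 16 3 14 6)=[9, 17, 2, 14, 0, 4, 1, 7, 8, 15, 12, 11, 5, 10, 6, 13, 3, 16]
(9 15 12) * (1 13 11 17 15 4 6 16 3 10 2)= (1 13 11 17 15 12 9 4 6 16 3 10 2)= [0, 13, 1, 10, 6, 5, 16, 7, 8, 4, 2, 17, 9, 11, 14, 12, 3, 15]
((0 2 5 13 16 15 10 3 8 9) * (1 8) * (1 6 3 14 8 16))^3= (0 13 15 8 2 1 10 9 5 16 14)(3 6)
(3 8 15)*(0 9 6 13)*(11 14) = (0 9 6 13)(3 8 15)(11 14) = [9, 1, 2, 8, 4, 5, 13, 7, 15, 6, 10, 14, 12, 0, 11, 3]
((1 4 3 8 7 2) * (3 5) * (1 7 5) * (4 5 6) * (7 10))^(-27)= (10)(1 8)(3 4)(5 6)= ((1 5 3 8 6 4)(2 10 7))^(-27)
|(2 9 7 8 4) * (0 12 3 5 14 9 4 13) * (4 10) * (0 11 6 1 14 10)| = 56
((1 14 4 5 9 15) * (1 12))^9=(1 4 9 12 14 5 15)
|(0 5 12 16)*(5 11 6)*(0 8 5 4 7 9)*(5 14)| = 30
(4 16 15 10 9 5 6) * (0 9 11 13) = (0 9 5 6 4 16 15 10 11 13) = [9, 1, 2, 3, 16, 6, 4, 7, 8, 5, 11, 13, 12, 0, 14, 10, 15]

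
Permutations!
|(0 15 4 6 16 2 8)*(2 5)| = 8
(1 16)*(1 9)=(1 16 9)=[0, 16, 2, 3, 4, 5, 6, 7, 8, 1, 10, 11, 12, 13, 14, 15, 9]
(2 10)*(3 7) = (2 10)(3 7) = [0, 1, 10, 7, 4, 5, 6, 3, 8, 9, 2]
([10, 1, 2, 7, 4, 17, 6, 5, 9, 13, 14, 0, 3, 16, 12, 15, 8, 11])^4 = (0 3 11 12 17 14 5 10 7)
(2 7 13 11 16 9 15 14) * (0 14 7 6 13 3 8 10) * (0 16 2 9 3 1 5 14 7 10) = (0 7 1 5 14 9 15 10 16 3 8)(2 6 13 11) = [7, 5, 6, 8, 4, 14, 13, 1, 0, 15, 16, 2, 12, 11, 9, 10, 3]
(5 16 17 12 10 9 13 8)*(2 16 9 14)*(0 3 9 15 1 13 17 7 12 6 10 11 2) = [3, 13, 16, 9, 4, 15, 10, 12, 5, 17, 14, 2, 11, 8, 0, 1, 7, 6] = (0 3 9 17 6 10 14)(1 13 8 5 15)(2 16 7 12 11)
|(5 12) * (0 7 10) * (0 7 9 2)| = 6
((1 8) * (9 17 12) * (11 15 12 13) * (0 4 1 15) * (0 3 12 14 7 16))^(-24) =((0 4 1 8 15 14 7 16)(3 12 9 17 13 11))^(-24) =(17)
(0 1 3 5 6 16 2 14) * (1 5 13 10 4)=(0 5 6 16 2 14)(1 3 13 10 4)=[5, 3, 14, 13, 1, 6, 16, 7, 8, 9, 4, 11, 12, 10, 0, 15, 2]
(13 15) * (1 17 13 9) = [0, 17, 2, 3, 4, 5, 6, 7, 8, 1, 10, 11, 12, 15, 14, 9, 16, 13] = (1 17 13 15 9)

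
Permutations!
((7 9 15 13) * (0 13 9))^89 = (0 7 13)(9 15)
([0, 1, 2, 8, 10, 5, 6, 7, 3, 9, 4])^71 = (3 8)(4 10)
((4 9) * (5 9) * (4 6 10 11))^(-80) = (4 10 9)(5 11 6) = ((4 5 9 6 10 11))^(-80)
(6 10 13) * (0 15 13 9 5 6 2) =(0 15 13 2)(5 6 10 9) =[15, 1, 0, 3, 4, 6, 10, 7, 8, 5, 9, 11, 12, 2, 14, 13]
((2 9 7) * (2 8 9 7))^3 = (2 9 8 7)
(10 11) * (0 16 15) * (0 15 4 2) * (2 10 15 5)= (0 16 4 10 11 15 5 2)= [16, 1, 0, 3, 10, 2, 6, 7, 8, 9, 11, 15, 12, 13, 14, 5, 4]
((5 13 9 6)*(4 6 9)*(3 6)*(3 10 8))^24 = ((3 6 5 13 4 10 8))^24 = (3 13 8 5 10 6 4)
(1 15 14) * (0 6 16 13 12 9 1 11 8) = [6, 15, 2, 3, 4, 5, 16, 7, 0, 1, 10, 8, 9, 12, 11, 14, 13] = (0 6 16 13 12 9 1 15 14 11 8)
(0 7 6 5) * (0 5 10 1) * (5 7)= (0 5 7 6 10 1)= [5, 0, 2, 3, 4, 7, 10, 6, 8, 9, 1]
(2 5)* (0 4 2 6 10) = [4, 1, 5, 3, 2, 6, 10, 7, 8, 9, 0] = (0 4 2 5 6 10)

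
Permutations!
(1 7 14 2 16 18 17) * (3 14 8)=[0, 7, 16, 14, 4, 5, 6, 8, 3, 9, 10, 11, 12, 13, 2, 15, 18, 1, 17]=(1 7 8 3 14 2 16 18 17)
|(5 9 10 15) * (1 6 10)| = |(1 6 10 15 5 9)| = 6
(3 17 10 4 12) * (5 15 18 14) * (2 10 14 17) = (2 10 4 12 3)(5 15 18 17 14) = [0, 1, 10, 2, 12, 15, 6, 7, 8, 9, 4, 11, 3, 13, 5, 18, 16, 14, 17]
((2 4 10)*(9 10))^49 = ((2 4 9 10))^49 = (2 4 9 10)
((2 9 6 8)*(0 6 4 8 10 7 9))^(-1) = ((0 6 10 7 9 4 8 2))^(-1) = (0 2 8 4 9 7 10 6)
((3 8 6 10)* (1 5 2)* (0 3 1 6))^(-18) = ((0 3 8)(1 5 2 6 10))^(-18) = (1 2 10 5 6)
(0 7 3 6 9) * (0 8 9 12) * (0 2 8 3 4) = [7, 1, 8, 6, 0, 5, 12, 4, 9, 3, 10, 11, 2] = (0 7 4)(2 8 9 3 6 12)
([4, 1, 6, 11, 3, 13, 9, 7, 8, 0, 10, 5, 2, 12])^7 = (0 2 5 4 6 13 3 9 12 11)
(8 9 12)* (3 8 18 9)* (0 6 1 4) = (0 6 1 4)(3 8)(9 12 18) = [6, 4, 2, 8, 0, 5, 1, 7, 3, 12, 10, 11, 18, 13, 14, 15, 16, 17, 9]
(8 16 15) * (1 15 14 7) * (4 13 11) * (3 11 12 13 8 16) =(1 15 16 14 7)(3 11 4 8)(12 13) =[0, 15, 2, 11, 8, 5, 6, 1, 3, 9, 10, 4, 13, 12, 7, 16, 14]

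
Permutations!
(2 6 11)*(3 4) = (2 6 11)(3 4) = [0, 1, 6, 4, 3, 5, 11, 7, 8, 9, 10, 2]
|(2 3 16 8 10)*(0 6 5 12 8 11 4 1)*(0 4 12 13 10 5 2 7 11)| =|(0 6 2 3 16)(1 4)(5 13 10 7 11 12 8)| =70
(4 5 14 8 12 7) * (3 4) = (3 4 5 14 8 12 7) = [0, 1, 2, 4, 5, 14, 6, 3, 12, 9, 10, 11, 7, 13, 8]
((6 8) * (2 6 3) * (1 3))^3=(1 6 3 8 2)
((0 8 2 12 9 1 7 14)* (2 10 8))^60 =((0 2 12 9 1 7 14)(8 10))^60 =(0 1 2 7 12 14 9)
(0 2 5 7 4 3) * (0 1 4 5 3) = (0 2 3 1 4)(5 7) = [2, 4, 3, 1, 0, 7, 6, 5]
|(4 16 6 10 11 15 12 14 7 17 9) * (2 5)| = |(2 5)(4 16 6 10 11 15 12 14 7 17 9)| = 22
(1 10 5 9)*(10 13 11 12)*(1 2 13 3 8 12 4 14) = [0, 3, 13, 8, 14, 9, 6, 7, 12, 2, 5, 4, 10, 11, 1] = (1 3 8 12 10 5 9 2 13 11 4 14)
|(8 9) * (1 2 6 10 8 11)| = |(1 2 6 10 8 9 11)| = 7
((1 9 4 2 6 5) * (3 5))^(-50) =(1 5 3 6 2 4 9)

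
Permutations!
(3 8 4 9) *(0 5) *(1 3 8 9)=(0 5)(1 3 9 8 4)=[5, 3, 2, 9, 1, 0, 6, 7, 4, 8]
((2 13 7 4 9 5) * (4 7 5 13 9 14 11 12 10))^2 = (2 13)(4 11 10 14 12)(5 9)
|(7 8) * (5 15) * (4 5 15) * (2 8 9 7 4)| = |(15)(2 8 4 5)(7 9)| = 4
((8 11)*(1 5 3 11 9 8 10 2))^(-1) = (1 2 10 11 3 5)(8 9)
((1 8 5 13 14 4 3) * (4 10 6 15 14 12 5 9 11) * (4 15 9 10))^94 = ((1 8 10 6 9 11 15 14 4 3)(5 13 12))^94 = (1 9 4 10 15)(3 6 14 8 11)(5 13 12)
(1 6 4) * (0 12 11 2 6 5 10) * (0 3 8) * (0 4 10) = (0 12 11 2 6 10 3 8 4 1 5) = [12, 5, 6, 8, 1, 0, 10, 7, 4, 9, 3, 2, 11]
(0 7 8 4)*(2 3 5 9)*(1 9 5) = (0 7 8 4)(1 9 2 3) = [7, 9, 3, 1, 0, 5, 6, 8, 4, 2]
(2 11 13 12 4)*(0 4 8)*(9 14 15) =(0 4 2 11 13 12 8)(9 14 15) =[4, 1, 11, 3, 2, 5, 6, 7, 0, 14, 10, 13, 8, 12, 15, 9]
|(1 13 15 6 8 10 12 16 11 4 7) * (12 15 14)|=8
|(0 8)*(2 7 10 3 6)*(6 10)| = |(0 8)(2 7 6)(3 10)| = 6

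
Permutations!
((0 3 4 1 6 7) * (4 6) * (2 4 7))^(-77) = (7)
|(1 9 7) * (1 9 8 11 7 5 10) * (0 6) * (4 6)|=21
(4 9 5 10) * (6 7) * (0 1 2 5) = (0 1 2 5 10 4 9)(6 7) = [1, 2, 5, 3, 9, 10, 7, 6, 8, 0, 4]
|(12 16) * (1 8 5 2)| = 4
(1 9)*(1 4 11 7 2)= (1 9 4 11 7 2)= [0, 9, 1, 3, 11, 5, 6, 2, 8, 4, 10, 7]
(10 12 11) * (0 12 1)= (0 12 11 10 1)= [12, 0, 2, 3, 4, 5, 6, 7, 8, 9, 1, 10, 11]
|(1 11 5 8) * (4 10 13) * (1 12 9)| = 6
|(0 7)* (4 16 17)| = 6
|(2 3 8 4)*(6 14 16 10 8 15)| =|(2 3 15 6 14 16 10 8 4)| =9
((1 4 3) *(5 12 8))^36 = (12)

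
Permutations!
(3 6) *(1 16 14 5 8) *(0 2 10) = (0 2 10)(1 16 14 5 8)(3 6) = [2, 16, 10, 6, 4, 8, 3, 7, 1, 9, 0, 11, 12, 13, 5, 15, 14]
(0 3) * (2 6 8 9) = [3, 1, 6, 0, 4, 5, 8, 7, 9, 2] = (0 3)(2 6 8 9)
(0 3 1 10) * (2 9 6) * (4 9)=(0 3 1 10)(2 4 9 6)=[3, 10, 4, 1, 9, 5, 2, 7, 8, 6, 0]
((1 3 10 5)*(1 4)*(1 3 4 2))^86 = ((1 4 3 10 5 2))^86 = (1 3 5)(2 4 10)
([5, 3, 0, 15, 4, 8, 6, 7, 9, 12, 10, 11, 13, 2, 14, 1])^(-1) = [2, 15, 13, 1, 4, 0, 6, 7, 5, 8, 10, 11, 9, 12, 14, 3]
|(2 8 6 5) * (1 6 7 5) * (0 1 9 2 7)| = |(0 1 6 9 2 8)(5 7)| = 6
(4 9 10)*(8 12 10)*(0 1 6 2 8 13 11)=(0 1 6 2 8 12 10 4 9 13 11)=[1, 6, 8, 3, 9, 5, 2, 7, 12, 13, 4, 0, 10, 11]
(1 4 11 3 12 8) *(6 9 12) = (1 4 11 3 6 9 12 8) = [0, 4, 2, 6, 11, 5, 9, 7, 1, 12, 10, 3, 8]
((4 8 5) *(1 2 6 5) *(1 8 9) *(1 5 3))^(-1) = ((1 2 6 3)(4 9 5))^(-1) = (1 3 6 2)(4 5 9)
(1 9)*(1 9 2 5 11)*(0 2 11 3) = (0 2 5 3)(1 11) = [2, 11, 5, 0, 4, 3, 6, 7, 8, 9, 10, 1]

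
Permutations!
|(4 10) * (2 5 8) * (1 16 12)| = |(1 16 12)(2 5 8)(4 10)| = 6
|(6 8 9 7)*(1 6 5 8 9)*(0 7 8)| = |(0 7 5)(1 6 9 8)| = 12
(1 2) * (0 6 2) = (0 6 2 1) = [6, 0, 1, 3, 4, 5, 2]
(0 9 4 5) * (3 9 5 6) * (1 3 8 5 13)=[13, 3, 2, 9, 6, 0, 8, 7, 5, 4, 10, 11, 12, 1]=(0 13 1 3 9 4 6 8 5)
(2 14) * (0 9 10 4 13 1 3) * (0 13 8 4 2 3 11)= (0 9 10 2 14 3 13 1 11)(4 8)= [9, 11, 14, 13, 8, 5, 6, 7, 4, 10, 2, 0, 12, 1, 3]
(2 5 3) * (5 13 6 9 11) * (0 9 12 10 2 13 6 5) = (0 9 11)(2 6 12 10)(3 13 5) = [9, 1, 6, 13, 4, 3, 12, 7, 8, 11, 2, 0, 10, 5]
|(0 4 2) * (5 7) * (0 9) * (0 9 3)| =|(9)(0 4 2 3)(5 7)| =4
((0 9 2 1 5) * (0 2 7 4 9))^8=((1 5 2)(4 9 7))^8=(1 2 5)(4 7 9)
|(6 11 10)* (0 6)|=4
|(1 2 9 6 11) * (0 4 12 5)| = |(0 4 12 5)(1 2 9 6 11)| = 20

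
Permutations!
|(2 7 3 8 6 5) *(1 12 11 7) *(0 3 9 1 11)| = 11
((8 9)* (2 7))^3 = (2 7)(8 9)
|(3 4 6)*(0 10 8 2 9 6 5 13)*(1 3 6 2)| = |(0 10 8 1 3 4 5 13)(2 9)| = 8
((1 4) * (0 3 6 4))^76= (0 3 6 4 1)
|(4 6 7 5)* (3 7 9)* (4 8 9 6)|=5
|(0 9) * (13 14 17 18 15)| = 10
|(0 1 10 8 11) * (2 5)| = |(0 1 10 8 11)(2 5)| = 10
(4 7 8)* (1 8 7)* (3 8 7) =(1 7 3 8 4) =[0, 7, 2, 8, 1, 5, 6, 3, 4]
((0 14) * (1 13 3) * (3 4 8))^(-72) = ((0 14)(1 13 4 8 3))^(-72) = (14)(1 8 13 3 4)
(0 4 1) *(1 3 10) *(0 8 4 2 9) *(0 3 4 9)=(0 2)(1 8 9 3 10)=[2, 8, 0, 10, 4, 5, 6, 7, 9, 3, 1]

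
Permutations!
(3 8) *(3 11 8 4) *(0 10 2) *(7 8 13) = (0 10 2)(3 4)(7 8 11 13) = [10, 1, 0, 4, 3, 5, 6, 8, 11, 9, 2, 13, 12, 7]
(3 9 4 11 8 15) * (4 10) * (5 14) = [0, 1, 2, 9, 11, 14, 6, 7, 15, 10, 4, 8, 12, 13, 5, 3] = (3 9 10 4 11 8 15)(5 14)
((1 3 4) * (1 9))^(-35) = (1 3 4 9)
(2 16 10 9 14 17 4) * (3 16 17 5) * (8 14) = (2 17 4)(3 16 10 9 8 14 5) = [0, 1, 17, 16, 2, 3, 6, 7, 14, 8, 9, 11, 12, 13, 5, 15, 10, 4]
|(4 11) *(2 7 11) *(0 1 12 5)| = |(0 1 12 5)(2 7 11 4)| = 4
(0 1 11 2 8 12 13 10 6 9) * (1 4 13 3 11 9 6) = (0 4 13 10 1 9)(2 8 12 3 11) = [4, 9, 8, 11, 13, 5, 6, 7, 12, 0, 1, 2, 3, 10]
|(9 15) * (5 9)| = 3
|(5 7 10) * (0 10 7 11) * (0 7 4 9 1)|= |(0 10 5 11 7 4 9 1)|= 8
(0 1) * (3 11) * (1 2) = (0 2 1)(3 11) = [2, 0, 1, 11, 4, 5, 6, 7, 8, 9, 10, 3]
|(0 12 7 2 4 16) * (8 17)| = 6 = |(0 12 7 2 4 16)(8 17)|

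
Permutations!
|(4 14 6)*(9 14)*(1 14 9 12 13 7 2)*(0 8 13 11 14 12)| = |(0 8 13 7 2 1 12 11 14 6 4)| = 11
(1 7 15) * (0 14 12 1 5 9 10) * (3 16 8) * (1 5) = (0 14 12 5 9 10)(1 7 15)(3 16 8) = [14, 7, 2, 16, 4, 9, 6, 15, 3, 10, 0, 11, 5, 13, 12, 1, 8]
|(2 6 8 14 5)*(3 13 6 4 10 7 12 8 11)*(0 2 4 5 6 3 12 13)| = |(0 2 5 4 10 7 13 3)(6 11 12 8 14)| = 40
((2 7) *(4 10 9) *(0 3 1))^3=(10)(2 7)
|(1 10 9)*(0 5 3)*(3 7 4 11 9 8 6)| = 11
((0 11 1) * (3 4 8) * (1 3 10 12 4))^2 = ((0 11 3 1)(4 8 10 12))^2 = (0 3)(1 11)(4 10)(8 12)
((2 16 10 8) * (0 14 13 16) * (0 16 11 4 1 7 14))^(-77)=(1 7 14 13 11 4)(2 8 10 16)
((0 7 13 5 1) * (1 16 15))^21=((0 7 13 5 16 15 1))^21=(16)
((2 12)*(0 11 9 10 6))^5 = (2 12)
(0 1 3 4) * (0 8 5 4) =(0 1 3)(4 8 5) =[1, 3, 2, 0, 8, 4, 6, 7, 5]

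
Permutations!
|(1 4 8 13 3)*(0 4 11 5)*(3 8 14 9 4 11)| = |(0 11 5)(1 3)(4 14 9)(8 13)| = 6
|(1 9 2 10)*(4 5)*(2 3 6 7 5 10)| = 8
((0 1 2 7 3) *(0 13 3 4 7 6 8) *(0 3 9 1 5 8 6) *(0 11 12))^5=((0 5 8 3 13 9 1 2 11 12)(4 7))^5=(0 9)(1 5)(2 8)(3 11)(4 7)(12 13)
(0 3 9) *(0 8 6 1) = (0 3 9 8 6 1) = [3, 0, 2, 9, 4, 5, 1, 7, 6, 8]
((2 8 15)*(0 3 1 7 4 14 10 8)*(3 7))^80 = ((0 7 4 14 10 8 15 2)(1 3))^80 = (15)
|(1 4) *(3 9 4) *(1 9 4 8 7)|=|(1 3 4 9 8 7)|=6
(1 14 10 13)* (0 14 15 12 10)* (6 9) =(0 14)(1 15 12 10 13)(6 9) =[14, 15, 2, 3, 4, 5, 9, 7, 8, 6, 13, 11, 10, 1, 0, 12]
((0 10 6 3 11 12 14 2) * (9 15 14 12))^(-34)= ((0 10 6 3 11 9 15 14 2))^(-34)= (0 6 11 15 2 10 3 9 14)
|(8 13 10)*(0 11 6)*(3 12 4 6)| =6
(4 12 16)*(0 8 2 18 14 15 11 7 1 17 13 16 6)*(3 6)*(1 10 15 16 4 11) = (0 8 2 18 14 16 11 7 10 15 1 17 13 4 12 3 6) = [8, 17, 18, 6, 12, 5, 0, 10, 2, 9, 15, 7, 3, 4, 16, 1, 11, 13, 14]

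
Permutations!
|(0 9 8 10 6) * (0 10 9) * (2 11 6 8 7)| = 7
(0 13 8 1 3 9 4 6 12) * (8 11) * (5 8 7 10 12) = [13, 3, 2, 9, 6, 8, 5, 10, 1, 4, 12, 7, 0, 11] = (0 13 11 7 10 12)(1 3 9 4 6 5 8)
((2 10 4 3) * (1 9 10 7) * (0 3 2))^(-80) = (1 2 10)(4 9 7)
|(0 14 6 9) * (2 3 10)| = 12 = |(0 14 6 9)(2 3 10)|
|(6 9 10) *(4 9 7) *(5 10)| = 6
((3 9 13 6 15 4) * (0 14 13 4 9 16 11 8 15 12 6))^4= (0 14 13)(3 15 16 9 11 4 8)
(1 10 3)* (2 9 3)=[0, 10, 9, 1, 4, 5, 6, 7, 8, 3, 2]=(1 10 2 9 3)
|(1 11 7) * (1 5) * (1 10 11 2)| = |(1 2)(5 10 11 7)| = 4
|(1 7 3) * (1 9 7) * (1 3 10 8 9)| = 4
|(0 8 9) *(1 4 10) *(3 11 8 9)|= 6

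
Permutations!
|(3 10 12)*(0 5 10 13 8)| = |(0 5 10 12 3 13 8)| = 7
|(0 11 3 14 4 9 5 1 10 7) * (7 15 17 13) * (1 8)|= 14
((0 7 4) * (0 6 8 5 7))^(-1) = ((4 6 8 5 7))^(-1) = (4 7 5 8 6)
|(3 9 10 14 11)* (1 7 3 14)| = |(1 7 3 9 10)(11 14)| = 10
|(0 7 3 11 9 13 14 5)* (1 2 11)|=|(0 7 3 1 2 11 9 13 14 5)|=10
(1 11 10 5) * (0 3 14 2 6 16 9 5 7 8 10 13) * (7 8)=[3, 11, 6, 14, 4, 1, 16, 7, 10, 5, 8, 13, 12, 0, 2, 15, 9]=(0 3 14 2 6 16 9 5 1 11 13)(8 10)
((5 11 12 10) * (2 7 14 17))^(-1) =(2 17 14 7)(5 10 12 11)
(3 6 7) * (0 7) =(0 7 3 6) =[7, 1, 2, 6, 4, 5, 0, 3]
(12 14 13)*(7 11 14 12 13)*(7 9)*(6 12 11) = [0, 1, 2, 3, 4, 5, 12, 6, 8, 7, 10, 14, 11, 13, 9] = (6 12 11 14 9 7)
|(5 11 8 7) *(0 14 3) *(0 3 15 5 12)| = |(0 14 15 5 11 8 7 12)| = 8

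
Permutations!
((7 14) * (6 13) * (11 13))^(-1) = ((6 11 13)(7 14))^(-1) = (6 13 11)(7 14)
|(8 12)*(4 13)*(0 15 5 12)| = |(0 15 5 12 8)(4 13)| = 10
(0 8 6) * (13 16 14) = (0 8 6)(13 16 14) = [8, 1, 2, 3, 4, 5, 0, 7, 6, 9, 10, 11, 12, 16, 13, 15, 14]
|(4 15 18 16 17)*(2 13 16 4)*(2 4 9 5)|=|(2 13 16 17 4 15 18 9 5)|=9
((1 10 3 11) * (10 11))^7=(1 11)(3 10)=((1 11)(3 10))^7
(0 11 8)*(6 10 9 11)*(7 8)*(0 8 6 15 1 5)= (0 15 1 5)(6 10 9 11 7)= [15, 5, 2, 3, 4, 0, 10, 6, 8, 11, 9, 7, 12, 13, 14, 1]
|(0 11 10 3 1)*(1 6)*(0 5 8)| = 8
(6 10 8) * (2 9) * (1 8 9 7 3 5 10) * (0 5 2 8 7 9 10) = (10)(0 5)(1 7 3 2 9 8 6) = [5, 7, 9, 2, 4, 0, 1, 3, 6, 8, 10]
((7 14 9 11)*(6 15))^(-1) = (6 15)(7 11 9 14)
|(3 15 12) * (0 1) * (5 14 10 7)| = 12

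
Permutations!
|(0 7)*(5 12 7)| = 4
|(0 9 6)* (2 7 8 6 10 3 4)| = 9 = |(0 9 10 3 4 2 7 8 6)|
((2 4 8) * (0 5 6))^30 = ((0 5 6)(2 4 8))^30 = (8)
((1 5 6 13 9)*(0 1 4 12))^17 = ((0 1 5 6 13 9 4 12))^17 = (0 1 5 6 13 9 4 12)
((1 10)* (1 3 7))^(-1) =(1 7 3 10)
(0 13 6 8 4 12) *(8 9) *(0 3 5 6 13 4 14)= (0 4 12 3 5 6 9 8 14)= [4, 1, 2, 5, 12, 6, 9, 7, 14, 8, 10, 11, 3, 13, 0]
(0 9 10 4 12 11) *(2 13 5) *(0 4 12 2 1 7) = [9, 7, 13, 3, 2, 1, 6, 0, 8, 10, 12, 4, 11, 5] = (0 9 10 12 11 4 2 13 5 1 7)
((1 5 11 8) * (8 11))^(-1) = (11)(1 8 5)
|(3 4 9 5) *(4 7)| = |(3 7 4 9 5)| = 5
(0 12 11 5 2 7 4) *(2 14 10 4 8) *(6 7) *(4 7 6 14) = (0 12 11 5 4)(2 14 10 7 8) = [12, 1, 14, 3, 0, 4, 6, 8, 2, 9, 7, 5, 11, 13, 10]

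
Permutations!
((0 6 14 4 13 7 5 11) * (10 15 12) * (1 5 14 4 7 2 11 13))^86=((0 6 4 1 5 13 2 11)(7 14)(10 15 12))^86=(0 2 5 4)(1 6 11 13)(10 12 15)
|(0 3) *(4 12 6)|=|(0 3)(4 12 6)|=6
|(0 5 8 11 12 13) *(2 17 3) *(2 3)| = |(0 5 8 11 12 13)(2 17)| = 6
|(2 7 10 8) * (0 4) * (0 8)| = |(0 4 8 2 7 10)| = 6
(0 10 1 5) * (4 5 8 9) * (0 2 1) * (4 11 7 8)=(0 10)(1 4 5 2)(7 8 9 11)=[10, 4, 1, 3, 5, 2, 6, 8, 9, 11, 0, 7]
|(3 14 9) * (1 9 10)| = |(1 9 3 14 10)| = 5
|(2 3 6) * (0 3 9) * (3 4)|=6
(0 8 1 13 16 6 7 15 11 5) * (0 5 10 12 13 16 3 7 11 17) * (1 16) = (0 8 16 6 11 10 12 13 3 7 15 17) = [8, 1, 2, 7, 4, 5, 11, 15, 16, 9, 12, 10, 13, 3, 14, 17, 6, 0]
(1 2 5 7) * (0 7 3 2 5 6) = [7, 5, 6, 2, 4, 3, 0, 1] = (0 7 1 5 3 2 6)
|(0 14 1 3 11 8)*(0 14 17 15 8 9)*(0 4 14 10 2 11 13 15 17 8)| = 12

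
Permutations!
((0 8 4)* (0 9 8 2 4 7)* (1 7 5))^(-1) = (0 7 1 5 8 9 4 2)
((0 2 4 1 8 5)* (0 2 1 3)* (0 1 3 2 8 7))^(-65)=(0 7 1 3)(2 4)(5 8)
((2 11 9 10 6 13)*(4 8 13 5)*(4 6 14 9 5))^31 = ((2 11 5 6 4 8 13)(9 10 14))^31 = (2 6 13 5 8 11 4)(9 10 14)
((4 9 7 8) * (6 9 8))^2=(6 7 9)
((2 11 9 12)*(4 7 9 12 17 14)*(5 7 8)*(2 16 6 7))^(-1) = ((2 11 12 16 6 7 9 17 14 4 8 5))^(-1) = (2 5 8 4 14 17 9 7 6 16 12 11)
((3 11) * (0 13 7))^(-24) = ((0 13 7)(3 11))^(-24) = (13)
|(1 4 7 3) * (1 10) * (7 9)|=6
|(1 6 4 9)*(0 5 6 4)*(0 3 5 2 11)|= 3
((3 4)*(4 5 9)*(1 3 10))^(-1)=((1 3 5 9 4 10))^(-1)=(1 10 4 9 5 3)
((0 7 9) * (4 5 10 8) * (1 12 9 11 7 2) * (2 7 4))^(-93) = (0 8 7 2 11 1 4 12 5 9 10)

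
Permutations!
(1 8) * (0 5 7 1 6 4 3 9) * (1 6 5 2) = [2, 8, 1, 9, 3, 7, 4, 6, 5, 0] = (0 2 1 8 5 7 6 4 3 9)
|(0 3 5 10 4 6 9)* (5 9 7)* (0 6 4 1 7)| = 4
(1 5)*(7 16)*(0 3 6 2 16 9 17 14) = (0 3 6 2 16 7 9 17 14)(1 5) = [3, 5, 16, 6, 4, 1, 2, 9, 8, 17, 10, 11, 12, 13, 0, 15, 7, 14]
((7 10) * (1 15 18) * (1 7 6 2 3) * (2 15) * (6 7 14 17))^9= (6 17 14 18 15)(7 10)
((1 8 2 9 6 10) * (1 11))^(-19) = (1 2 6 11 8 9 10)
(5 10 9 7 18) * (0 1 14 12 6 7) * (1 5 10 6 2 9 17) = [5, 14, 9, 3, 4, 6, 7, 18, 8, 0, 17, 11, 2, 13, 12, 15, 16, 1, 10] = (0 5 6 7 18 10 17 1 14 12 2 9)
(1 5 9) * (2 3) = (1 5 9)(2 3) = [0, 5, 3, 2, 4, 9, 6, 7, 8, 1]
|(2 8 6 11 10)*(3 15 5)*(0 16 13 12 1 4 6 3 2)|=45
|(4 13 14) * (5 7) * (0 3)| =|(0 3)(4 13 14)(5 7)| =6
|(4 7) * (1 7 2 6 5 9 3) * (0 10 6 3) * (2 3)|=|(0 10 6 5 9)(1 7 4 3)|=20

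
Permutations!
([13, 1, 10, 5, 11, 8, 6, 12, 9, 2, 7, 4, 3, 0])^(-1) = [13, 1, 9, 12, 11, 3, 6, 10, 5, 8, 2, 4, 7, 0]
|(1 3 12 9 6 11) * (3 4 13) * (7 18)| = 8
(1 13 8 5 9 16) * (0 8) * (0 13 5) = (0 8)(1 5 9 16) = [8, 5, 2, 3, 4, 9, 6, 7, 0, 16, 10, 11, 12, 13, 14, 15, 1]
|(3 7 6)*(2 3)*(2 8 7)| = 6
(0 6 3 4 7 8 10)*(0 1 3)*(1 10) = (10)(0 6)(1 3 4 7 8) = [6, 3, 2, 4, 7, 5, 0, 8, 1, 9, 10]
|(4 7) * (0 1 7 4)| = |(0 1 7)| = 3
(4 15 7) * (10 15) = (4 10 15 7) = [0, 1, 2, 3, 10, 5, 6, 4, 8, 9, 15, 11, 12, 13, 14, 7]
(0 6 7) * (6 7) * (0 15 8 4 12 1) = (0 7 15 8 4 12 1) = [7, 0, 2, 3, 12, 5, 6, 15, 4, 9, 10, 11, 1, 13, 14, 8]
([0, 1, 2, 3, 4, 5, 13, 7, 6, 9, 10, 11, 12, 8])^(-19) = (6 8 13)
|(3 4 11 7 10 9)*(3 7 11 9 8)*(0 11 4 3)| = 7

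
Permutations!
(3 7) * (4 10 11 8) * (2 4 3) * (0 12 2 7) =(0 12 2 4 10 11 8 3) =[12, 1, 4, 0, 10, 5, 6, 7, 3, 9, 11, 8, 2]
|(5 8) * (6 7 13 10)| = 4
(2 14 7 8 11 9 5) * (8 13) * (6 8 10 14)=(2 6 8 11 9 5)(7 13 10 14)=[0, 1, 6, 3, 4, 2, 8, 13, 11, 5, 14, 9, 12, 10, 7]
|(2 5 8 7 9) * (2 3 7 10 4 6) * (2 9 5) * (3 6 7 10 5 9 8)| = 8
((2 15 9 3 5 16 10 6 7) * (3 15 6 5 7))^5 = (2 6 3 7)(5 10 16)(9 15)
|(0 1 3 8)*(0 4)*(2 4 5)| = |(0 1 3 8 5 2 4)| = 7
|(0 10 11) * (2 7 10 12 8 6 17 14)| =|(0 12 8 6 17 14 2 7 10 11)| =10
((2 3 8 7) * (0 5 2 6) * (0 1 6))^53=(0 7 8 3 2 5)(1 6)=((0 5 2 3 8 7)(1 6))^53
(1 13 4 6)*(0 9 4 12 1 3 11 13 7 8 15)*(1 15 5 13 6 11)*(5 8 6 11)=(0 9 4 5 13 12 15)(1 7 6 3)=[9, 7, 2, 1, 5, 13, 3, 6, 8, 4, 10, 11, 15, 12, 14, 0]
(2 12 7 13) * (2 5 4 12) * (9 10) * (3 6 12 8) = (3 6 12 7 13 5 4 8)(9 10) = [0, 1, 2, 6, 8, 4, 12, 13, 3, 10, 9, 11, 7, 5]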